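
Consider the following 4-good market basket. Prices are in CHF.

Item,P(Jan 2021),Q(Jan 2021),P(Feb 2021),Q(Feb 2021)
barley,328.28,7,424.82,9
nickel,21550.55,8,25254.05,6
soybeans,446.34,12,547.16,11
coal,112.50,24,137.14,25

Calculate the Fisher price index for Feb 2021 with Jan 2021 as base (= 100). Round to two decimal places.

117.65

Laspeyres component (base-period weights):
ΣP(Feb 2021)Q(Jan 2021) = 424.82×7 + 25254.05×8 + 547.16×12 + 137.14×24 = 2973.74 + 202032.4 + 6565.92 + 3291.36 = 214863.42
ΣP(Jan 2021)Q(Jan 2021) = 328.28×7 + 21550.55×8 + 446.34×12 + 112.50×24 = 2297.96 + 172404.4 + 5356.08 + 2700 = 182758.44
L = 214863.42 / 182758.44 × 100 = 117.5669
Paasche component (current-period weights):
ΣP(Feb 2021)Q(Feb 2021) = 424.82×9 + 25254.05×6 + 547.16×11 + 137.14×25 = 3823.38 + 151524.3 + 6018.76 + 3428.5 = 164794.94
ΣP(Jan 2021)Q(Feb 2021) = 328.28×9 + 21550.55×6 + 446.34×11 + 112.50×25 = 2954.52 + 129303.3 + 4909.74 + 2812.5 = 139980.06
P = 164794.94 / 139980.06 × 100 = 117.7274
Fisher = √(L × P) = √(117.5669 × 117.7274) = 117.6471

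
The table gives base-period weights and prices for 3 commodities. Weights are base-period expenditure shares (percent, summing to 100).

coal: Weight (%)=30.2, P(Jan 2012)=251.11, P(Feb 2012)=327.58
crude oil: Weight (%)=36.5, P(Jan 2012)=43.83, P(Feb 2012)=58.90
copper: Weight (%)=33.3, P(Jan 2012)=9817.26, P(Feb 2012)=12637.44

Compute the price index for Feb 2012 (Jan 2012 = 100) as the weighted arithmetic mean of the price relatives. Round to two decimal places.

131.31

coal: 30.2 × (327.58/251.11) = 30.2 × 1.304528 = 39.3967
crude oil: 36.5 × (58.90/43.83) = 36.5 × 1.343828 = 49.0497
copper: 33.3 × (12637.44/9817.26) = 33.3 × 1.287268 = 42.8660
Index = Σ wᵢ·(p₁ᵢ/p₀ᵢ) = 39.3967 + 49.0497 + 42.8660 = 131.3125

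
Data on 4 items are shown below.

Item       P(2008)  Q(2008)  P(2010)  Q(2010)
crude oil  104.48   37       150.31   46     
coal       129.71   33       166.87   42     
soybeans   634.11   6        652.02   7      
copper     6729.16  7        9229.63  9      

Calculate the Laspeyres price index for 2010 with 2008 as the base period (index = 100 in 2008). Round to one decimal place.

Laspeyres price index uses base-period quantities as weights.
ΣP(2010)·Q(2008) = 150.31×37 + 166.87×33 + 652.02×6 + 9229.63×7 = 5561.47 + 5506.71 + 3912.12 + 64607.41 = 79587.71
ΣP(2008)·Q(2008) = 104.48×37 + 129.71×33 + 634.11×6 + 6729.16×7 = 3865.76 + 4280.43 + 3804.66 + 47104.12 = 59054.97
Index = 79587.71 / 59054.97 × 100 = 134.7689

134.8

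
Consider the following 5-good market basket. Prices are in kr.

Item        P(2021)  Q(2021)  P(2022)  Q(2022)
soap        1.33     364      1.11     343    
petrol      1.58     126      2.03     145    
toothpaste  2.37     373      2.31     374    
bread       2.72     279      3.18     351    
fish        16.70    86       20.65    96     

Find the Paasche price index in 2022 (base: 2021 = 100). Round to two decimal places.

112.30

Paasche price index uses current-period quantities as weights.
ΣP(2022)·Q(2022) = 1.11×343 + 2.03×145 + 2.31×374 + 3.18×351 + 20.65×96 = 380.73 + 294.35 + 863.94 + 1116.18 + 1982.4 = 4637.6
ΣP(2021)·Q(2022) = 1.33×343 + 1.58×145 + 2.37×374 + 2.72×351 + 16.70×96 = 456.19 + 229.1 + 886.38 + 954.72 + 1603.2 = 4129.59
Index = 4637.6 / 4129.59 × 100 = 112.3017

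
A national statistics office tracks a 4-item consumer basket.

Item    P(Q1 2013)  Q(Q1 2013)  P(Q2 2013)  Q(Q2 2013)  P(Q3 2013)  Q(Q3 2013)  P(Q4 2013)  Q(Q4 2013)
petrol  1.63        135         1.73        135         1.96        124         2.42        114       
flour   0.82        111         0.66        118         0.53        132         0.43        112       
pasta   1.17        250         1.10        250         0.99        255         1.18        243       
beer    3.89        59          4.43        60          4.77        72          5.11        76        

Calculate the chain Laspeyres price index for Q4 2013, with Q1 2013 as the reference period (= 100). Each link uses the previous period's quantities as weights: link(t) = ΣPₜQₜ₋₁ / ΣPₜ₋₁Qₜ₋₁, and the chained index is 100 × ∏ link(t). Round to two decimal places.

115.37

Link Q1 2013→Q2 2013:
ΣP(Q2 2013)Q(Q1 2013) = 1.73×135 + 0.66×111 + 1.10×250 + 4.43×59 = 233.55 + 73.26 + 275 + 261.37 = 843.18
ΣP(Q1 2013)Q(Q1 2013) = 1.63×135 + 0.82×111 + 1.17×250 + 3.89×59 = 220.05 + 91.02 + 292.5 + 229.51 = 833.08
link = 843.18/833.08 = 1.012124
Link Q2 2013→Q3 2013:
ΣP(Q3 2013)Q(Q2 2013) = 1.96×135 + 0.53×118 + 0.99×250 + 4.77×60 = 264.6 + 62.54 + 247.5 + 286.2 = 860.84
ΣP(Q2 2013)Q(Q2 2013) = 1.73×135 + 0.66×118 + 1.10×250 + 4.43×60 = 233.55 + 77.88 + 275 + 265.8 = 852.23
link = 860.84/852.23 = 1.010103
Link Q3 2013→Q4 2013:
ΣP(Q4 2013)Q(Q3 2013) = 2.42×124 + 0.43×132 + 1.18×255 + 5.11×72 = 300.08 + 56.76 + 300.9 + 367.92 = 1025.66
ΣP(Q3 2013)Q(Q3 2013) = 1.96×124 + 0.53×132 + 0.99×255 + 4.77×72 = 243.04 + 69.96 + 252.45 + 343.44 = 908.89
link = 1025.66/908.89 = 1.128475
Chained index = 100 × 1.012124 × 1.010103 × 1.128475 = 115.3696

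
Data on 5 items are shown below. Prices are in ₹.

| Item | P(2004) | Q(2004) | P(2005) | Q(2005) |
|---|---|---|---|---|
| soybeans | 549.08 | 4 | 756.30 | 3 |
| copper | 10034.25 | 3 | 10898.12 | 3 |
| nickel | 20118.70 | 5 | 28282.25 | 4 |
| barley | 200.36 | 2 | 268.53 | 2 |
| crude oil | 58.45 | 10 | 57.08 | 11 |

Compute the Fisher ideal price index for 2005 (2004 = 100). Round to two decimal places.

Laspeyres component (base-period weights):
ΣP(2005)Q(2004) = 756.30×4 + 10898.12×3 + 28282.25×5 + 268.53×2 + 57.08×10 = 3025.2 + 32694.36 + 141411.25 + 537.06 + 570.8 = 178238.67
ΣP(2004)Q(2004) = 549.08×4 + 10034.25×3 + 20118.70×5 + 200.36×2 + 58.45×10 = 2196.32 + 30102.75 + 100593.5 + 400.72 + 584.5 = 133877.79
L = 178238.67 / 133877.79 × 100 = 133.1354
Paasche component (current-period weights):
ΣP(2005)Q(2005) = 756.30×3 + 10898.12×3 + 28282.25×4 + 268.53×2 + 57.08×11 = 2268.9 + 32694.36 + 113129 + 537.06 + 627.88 = 149257.2
ΣP(2004)Q(2005) = 549.08×3 + 10034.25×3 + 20118.70×4 + 200.36×2 + 58.45×11 = 1647.24 + 30102.75 + 80474.8 + 400.72 + 642.95 = 113268.46
P = 149257.2 / 113268.46 × 100 = 131.7730
Fisher = √(L × P) = √(133.1354 × 131.7730) = 132.4524

132.45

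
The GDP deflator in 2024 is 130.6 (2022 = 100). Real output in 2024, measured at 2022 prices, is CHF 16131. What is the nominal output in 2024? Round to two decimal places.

Nominal = Real × (Index/100) = 16131 × (130.6/100)
        = 16131 × 1.306 = 21067.0860

21067.09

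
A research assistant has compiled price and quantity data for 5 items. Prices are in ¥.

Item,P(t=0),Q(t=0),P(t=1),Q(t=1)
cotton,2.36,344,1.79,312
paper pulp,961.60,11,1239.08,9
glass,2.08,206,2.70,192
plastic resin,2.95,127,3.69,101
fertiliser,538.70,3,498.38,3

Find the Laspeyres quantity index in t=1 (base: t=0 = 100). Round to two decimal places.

84.76

Laspeyres quantity index uses base-period prices as weights.
ΣP(t=0)·Q(t=1) = 2.36×312 + 961.60×9 + 2.08×192 + 2.95×101 + 538.70×3 = 736.32 + 8654.4 + 399.36 + 297.95 + 1616.1 = 11704.13
ΣP(t=0)·Q(t=0) = 2.36×344 + 961.60×11 + 2.08×206 + 2.95×127 + 538.70×3 = 811.84 + 10577.6 + 428.48 + 374.65 + 1616.1 = 13808.67
Index = 11704.13 / 13808.67 × 100 = 84.7593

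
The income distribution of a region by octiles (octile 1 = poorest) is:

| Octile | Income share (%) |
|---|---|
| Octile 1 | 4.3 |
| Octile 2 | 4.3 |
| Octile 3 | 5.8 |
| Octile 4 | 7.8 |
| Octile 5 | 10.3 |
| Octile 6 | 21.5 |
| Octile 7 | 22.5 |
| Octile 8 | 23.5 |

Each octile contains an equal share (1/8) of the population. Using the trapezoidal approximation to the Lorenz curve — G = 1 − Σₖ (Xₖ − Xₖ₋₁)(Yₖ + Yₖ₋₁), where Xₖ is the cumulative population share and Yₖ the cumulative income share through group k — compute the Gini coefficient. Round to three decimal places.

0.344

Cumulative income shares Yₖ: 0.0430, 0.0860, 0.1440, 0.2220, 0.3250, 0.5400, 0.7650, 1.0000
Σ (Xₖ−Xₖ₋₁)(Yₖ+Yₖ₋₁) = (1/8)(0.0430+0.0000) + (1/8)(0.0860+0.0430) + (1/8)(0.1440+0.0860) + (1/8)(0.2220+0.1440) + (1/8)(0.3250+0.2220) + (1/8)(0.5400+0.3250) + (1/8)(0.7650+0.5400) + (1/8)(1.0000+0.7650)
  = 0.0054 + 0.0161 + 0.0287 + 0.0457 + 0.0684 + 0.1081 + 0.1631 + 0.2206 = 0.6562
G = 1 − 0.6562 = 0.3438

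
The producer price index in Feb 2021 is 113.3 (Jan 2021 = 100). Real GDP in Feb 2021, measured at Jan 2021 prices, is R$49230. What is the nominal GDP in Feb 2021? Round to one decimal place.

Nominal = Real × (Index/100) = 49230 × (113.3/100)
        = 49230 × 1.133 = 55777.5900

55777.6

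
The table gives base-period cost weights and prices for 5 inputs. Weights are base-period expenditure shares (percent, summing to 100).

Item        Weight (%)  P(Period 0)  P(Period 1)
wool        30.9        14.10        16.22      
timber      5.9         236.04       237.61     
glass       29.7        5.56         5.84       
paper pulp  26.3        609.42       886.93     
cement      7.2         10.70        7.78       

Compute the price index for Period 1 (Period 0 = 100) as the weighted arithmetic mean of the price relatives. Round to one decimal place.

116.2

wool: 30.9 × (16.22/14.10) = 30.9 × 1.150355 = 35.5460
timber: 5.9 × (237.61/236.04) = 5.9 × 1.006651 = 5.9392
glass: 29.7 × (5.84/5.56) = 29.7 × 1.050360 = 31.1957
paper pulp: 26.3 × (886.93/609.42) = 26.3 × 1.455367 = 38.2762
cement: 7.2 × (7.78/10.70) = 7.2 × 0.727103 = 5.2351
Index = Σ wᵢ·(p₁ᵢ/p₀ᵢ) = 35.5460 + 5.9392 + 31.1957 + 38.2762 + 5.2351 = 116.1922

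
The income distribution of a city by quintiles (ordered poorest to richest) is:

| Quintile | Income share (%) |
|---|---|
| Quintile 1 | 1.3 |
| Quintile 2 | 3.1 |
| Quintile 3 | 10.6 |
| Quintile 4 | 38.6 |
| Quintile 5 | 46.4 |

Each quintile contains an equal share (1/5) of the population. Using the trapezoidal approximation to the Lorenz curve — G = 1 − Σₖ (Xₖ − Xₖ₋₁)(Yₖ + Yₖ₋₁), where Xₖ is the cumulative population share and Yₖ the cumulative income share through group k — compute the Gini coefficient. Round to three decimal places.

0.503

Cumulative income shares Yₖ: 0.0130, 0.0440, 0.1500, 0.5360, 1.0000
Σ (Xₖ−Xₖ₋₁)(Yₖ+Yₖ₋₁) = (1/5)(0.0130+0.0000) + (1/5)(0.0440+0.0130) + (1/5)(0.1500+0.0440) + (1/5)(0.5360+0.1500) + (1/5)(1.0000+0.5360)
  = 0.0026 + 0.0114 + 0.0388 + 0.1372 + 0.3072 = 0.4972
G = 1 − 0.4972 = 0.5028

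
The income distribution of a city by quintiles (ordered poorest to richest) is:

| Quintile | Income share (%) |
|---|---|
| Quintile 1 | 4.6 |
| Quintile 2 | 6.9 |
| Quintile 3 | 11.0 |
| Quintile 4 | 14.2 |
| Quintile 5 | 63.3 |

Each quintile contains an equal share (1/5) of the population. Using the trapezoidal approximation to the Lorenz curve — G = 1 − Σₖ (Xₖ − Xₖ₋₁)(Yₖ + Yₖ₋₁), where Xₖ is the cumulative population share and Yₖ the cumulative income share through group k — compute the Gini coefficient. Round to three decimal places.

Cumulative income shares Yₖ: 0.0460, 0.1150, 0.2250, 0.3670, 1.0000
Σ (Xₖ−Xₖ₋₁)(Yₖ+Yₖ₋₁) = (1/5)(0.0460+0.0000) + (1/5)(0.1150+0.0460) + (1/5)(0.2250+0.1150) + (1/5)(0.3670+0.2250) + (1/5)(1.0000+0.3670)
  = 0.0092 + 0.0322 + 0.0680 + 0.1184 + 0.2734 = 0.5012
G = 1 − 0.5012 = 0.4988

0.499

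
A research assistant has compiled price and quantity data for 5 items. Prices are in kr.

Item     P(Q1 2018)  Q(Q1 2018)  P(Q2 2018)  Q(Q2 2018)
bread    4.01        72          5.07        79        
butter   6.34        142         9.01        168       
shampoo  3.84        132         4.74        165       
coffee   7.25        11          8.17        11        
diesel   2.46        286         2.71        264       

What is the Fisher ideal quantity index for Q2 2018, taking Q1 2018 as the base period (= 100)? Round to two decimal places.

111.20

Laspeyres component (base-period weights):
ΣP(Q1 2018)Q(Q2 2018) = 4.01×79 + 6.34×168 + 3.84×165 + 7.25×11 + 2.46×264 = 316.79 + 1065.12 + 633.6 + 79.75 + 649.44 = 2744.7
ΣP(Q1 2018)Q(Q1 2018) = 4.01×72 + 6.34×142 + 3.84×132 + 7.25×11 + 2.46×286 = 288.72 + 900.28 + 506.88 + 79.75 + 703.56 = 2479.19
L = 2744.7 / 2479.19 × 100 = 110.7095
Paasche component (current-period weights):
ΣP(Q2 2018)Q(Q2 2018) = 5.07×79 + 9.01×168 + 4.74×165 + 8.17×11 + 2.71×264 = 400.53 + 1513.68 + 782.1 + 89.87 + 715.44 = 3501.62
ΣP(Q2 2018)Q(Q1 2018) = 5.07×72 + 9.01×142 + 4.74×132 + 8.17×11 + 2.71×286 = 365.04 + 1279.42 + 625.68 + 89.87 + 775.06 = 3135.07
P = 3501.62 / 3135.07 × 100 = 111.6919
Fisher = √(L × P) = √(110.7095 × 111.6919) = 111.1997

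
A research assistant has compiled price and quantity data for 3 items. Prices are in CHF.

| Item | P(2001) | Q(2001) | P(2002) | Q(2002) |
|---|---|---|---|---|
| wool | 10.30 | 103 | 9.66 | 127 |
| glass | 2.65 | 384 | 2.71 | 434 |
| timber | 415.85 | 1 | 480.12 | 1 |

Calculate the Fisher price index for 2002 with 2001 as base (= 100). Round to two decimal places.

Laspeyres component (base-period weights):
ΣP(2002)Q(2001) = 9.66×103 + 2.71×384 + 480.12×1 = 994.98 + 1040.64 + 480.12 = 2515.74
ΣP(2001)Q(2001) = 10.30×103 + 2.65×384 + 415.85×1 = 1060.9 + 1017.6 + 415.85 = 2494.35
L = 2515.74 / 2494.35 × 100 = 100.8575
Paasche component (current-period weights):
ΣP(2002)Q(2002) = 9.66×127 + 2.71×434 + 480.12×1 = 1226.82 + 1176.14 + 480.12 = 2883.08
ΣP(2001)Q(2002) = 10.30×127 + 2.65×434 + 415.85×1 = 1308.1 + 1150.1 + 415.85 = 2874.05
P = 2883.08 / 2874.05 × 100 = 100.3142
Fisher = √(L × P) = √(100.8575 × 100.3142) = 100.5855

100.59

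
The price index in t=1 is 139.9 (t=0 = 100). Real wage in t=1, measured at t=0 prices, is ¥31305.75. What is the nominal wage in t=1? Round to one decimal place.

43796.7

Nominal = Real × (Index/100) = 31305.75 × (139.9/100)
        = 31305.75 × 1.399 = 43796.7443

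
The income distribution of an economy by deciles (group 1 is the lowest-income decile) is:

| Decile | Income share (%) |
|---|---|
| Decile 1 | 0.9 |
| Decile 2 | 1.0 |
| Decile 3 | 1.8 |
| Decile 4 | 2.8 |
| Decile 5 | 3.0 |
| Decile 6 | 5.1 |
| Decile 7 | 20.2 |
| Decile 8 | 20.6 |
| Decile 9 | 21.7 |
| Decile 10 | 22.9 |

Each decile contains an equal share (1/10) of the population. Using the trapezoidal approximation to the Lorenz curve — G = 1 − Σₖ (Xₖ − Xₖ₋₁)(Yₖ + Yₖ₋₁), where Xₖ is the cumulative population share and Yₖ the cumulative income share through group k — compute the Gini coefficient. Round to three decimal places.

Cumulative income shares Yₖ: 0.0090, 0.0190, 0.0370, 0.0650, 0.0950, 0.1460, 0.3480, 0.5540, 0.7710, 1.0000
Σ (Xₖ−Xₖ₋₁)(Yₖ+Yₖ₋₁) = (1/10)(0.0090+0.0000) + (1/10)(0.0190+0.0090) + (1/10)(0.0370+0.0190) + (1/10)(0.0650+0.0370) + (1/10)(0.0950+0.0650) + (1/10)(0.1460+0.0950) + (1/10)(0.3480+0.1460) + (1/10)(0.5540+0.3480) + (1/10)(0.7710+0.5540) + (1/10)(1.0000+0.7710)
  = 0.0009 + 0.0028 + 0.0056 + 0.0102 + 0.0160 + 0.0241 + 0.0494 + 0.0902 + 0.1325 + 0.1771 = 0.5088
G = 1 − 0.5088 = 0.4912

0.491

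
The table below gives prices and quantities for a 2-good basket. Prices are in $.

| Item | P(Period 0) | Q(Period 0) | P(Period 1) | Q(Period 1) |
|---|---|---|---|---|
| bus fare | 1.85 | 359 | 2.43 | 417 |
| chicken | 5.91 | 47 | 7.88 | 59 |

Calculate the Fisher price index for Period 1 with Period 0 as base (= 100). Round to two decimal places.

131.95

Laspeyres component (base-period weights):
ΣP(Period 1)Q(Period 0) = 2.43×359 + 7.88×47 = 872.37 + 370.36 = 1242.73
ΣP(Period 0)Q(Period 0) = 1.85×359 + 5.91×47 = 664.15 + 277.77 = 941.92
L = 1242.73 / 941.92 × 100 = 131.9358
Paasche component (current-period weights):
ΣP(Period 1)Q(Period 1) = 2.43×417 + 7.88×59 = 1013.31 + 464.92 = 1478.23
ΣP(Period 0)Q(Period 1) = 1.85×417 + 5.91×59 = 771.45 + 348.69 = 1120.14
P = 1478.23 / 1120.14 × 100 = 131.9683
Fisher = √(L × P) = √(131.9358 × 131.9683) = 131.9521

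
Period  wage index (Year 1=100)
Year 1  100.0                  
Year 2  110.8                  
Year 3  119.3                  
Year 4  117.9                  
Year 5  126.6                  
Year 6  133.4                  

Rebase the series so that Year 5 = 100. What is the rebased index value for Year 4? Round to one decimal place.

Rebased(Year 4) = 117.9 / 126.6 × 100 = 93.1280

93.1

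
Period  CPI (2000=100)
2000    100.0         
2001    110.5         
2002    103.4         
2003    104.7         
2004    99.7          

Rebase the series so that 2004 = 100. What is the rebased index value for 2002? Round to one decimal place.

Rebased(2002) = 103.4 / 99.7 × 100 = 103.7111

103.7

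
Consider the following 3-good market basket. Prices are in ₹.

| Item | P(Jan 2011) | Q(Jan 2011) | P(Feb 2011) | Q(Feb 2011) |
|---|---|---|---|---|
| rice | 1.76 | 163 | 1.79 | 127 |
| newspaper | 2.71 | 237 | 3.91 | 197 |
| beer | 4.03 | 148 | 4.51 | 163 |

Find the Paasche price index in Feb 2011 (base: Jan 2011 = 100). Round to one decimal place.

Paasche price index uses current-period quantities as weights.
ΣP(Feb 2011)·Q(Feb 2011) = 1.79×127 + 3.91×197 + 4.51×163 = 227.33 + 770.27 + 735.13 = 1732.73
ΣP(Jan 2011)·Q(Feb 2011) = 1.76×127 + 2.71×197 + 4.03×163 = 223.52 + 533.87 + 656.89 = 1414.28
Index = 1732.73 / 1414.28 × 100 = 122.5168

122.5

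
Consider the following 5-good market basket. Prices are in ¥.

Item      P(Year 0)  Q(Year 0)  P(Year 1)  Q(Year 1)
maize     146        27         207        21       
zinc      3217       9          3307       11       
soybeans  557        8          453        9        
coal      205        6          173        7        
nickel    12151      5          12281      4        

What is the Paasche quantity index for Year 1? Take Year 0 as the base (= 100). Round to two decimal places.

93.80

Paasche quantity index uses current-period prices as weights.
ΣP(Year 1)·Q(Year 1) = 207×21 + 3307×11 + 453×9 + 173×7 + 12281×4 = 4347 + 36377 + 4077 + 1211 + 49124 = 95136
ΣP(Year 1)·Q(Year 0) = 207×27 + 3307×9 + 453×8 + 173×6 + 12281×5 = 5589 + 29763 + 3624 + 1038 + 61405 = 101419
Index = 95136 / 101419 × 100 = 93.8049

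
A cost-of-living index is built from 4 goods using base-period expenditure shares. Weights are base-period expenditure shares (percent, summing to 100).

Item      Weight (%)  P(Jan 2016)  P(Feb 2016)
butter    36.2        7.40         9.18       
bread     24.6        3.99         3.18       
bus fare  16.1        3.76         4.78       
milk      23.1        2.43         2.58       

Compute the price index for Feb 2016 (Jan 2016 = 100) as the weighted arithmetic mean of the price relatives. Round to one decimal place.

butter: 36.2 × (9.18/7.40) = 36.2 × 1.240541 = 44.9076
bread: 24.6 × (3.18/3.99) = 24.6 × 0.796992 = 19.6060
bus fare: 16.1 × (4.78/3.76) = 16.1 × 1.271277 = 20.4676
milk: 23.1 × (2.58/2.43) = 23.1 × 1.061728 = 24.5259
Index = Σ wᵢ·(p₁ᵢ/p₀ᵢ) = 44.9076 + 19.6060 + 20.4676 + 24.5259 = 109.5071

109.5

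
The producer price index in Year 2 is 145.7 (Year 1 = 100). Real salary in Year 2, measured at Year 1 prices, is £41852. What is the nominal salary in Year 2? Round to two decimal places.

Nominal = Real × (Index/100) = 41852 × (145.7/100)
        = 41852 × 1.457 = 60978.3640

60978.36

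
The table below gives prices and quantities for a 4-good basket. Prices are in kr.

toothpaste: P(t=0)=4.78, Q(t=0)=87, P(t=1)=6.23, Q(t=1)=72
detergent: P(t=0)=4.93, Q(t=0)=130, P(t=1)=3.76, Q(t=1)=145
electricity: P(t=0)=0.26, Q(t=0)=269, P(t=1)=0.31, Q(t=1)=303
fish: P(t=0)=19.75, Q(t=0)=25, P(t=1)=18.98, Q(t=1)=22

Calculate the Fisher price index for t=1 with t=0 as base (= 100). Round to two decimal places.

96.88

Laspeyres component (base-period weights):
ΣP(t=1)Q(t=0) = 6.23×87 + 3.76×130 + 0.31×269 + 18.98×25 = 542.01 + 488.8 + 83.39 + 474.5 = 1588.7
ΣP(t=0)Q(t=0) = 4.78×87 + 4.93×130 + 0.26×269 + 19.75×25 = 415.86 + 640.9 + 69.94 + 493.75 = 1620.45
L = 1588.7 / 1620.45 × 100 = 98.0407
Paasche component (current-period weights):
ΣP(t=1)Q(t=1) = 6.23×72 + 3.76×145 + 0.31×303 + 18.98×22 = 448.56 + 545.2 + 93.93 + 417.56 = 1505.25
ΣP(t=0)Q(t=1) = 4.78×72 + 4.93×145 + 0.26×303 + 19.75×22 = 344.16 + 714.85 + 78.78 + 434.5 = 1572.29
P = 1505.25 / 1572.29 × 100 = 95.7362
Fisher = √(L × P) = √(98.0407 × 95.7362) = 96.8816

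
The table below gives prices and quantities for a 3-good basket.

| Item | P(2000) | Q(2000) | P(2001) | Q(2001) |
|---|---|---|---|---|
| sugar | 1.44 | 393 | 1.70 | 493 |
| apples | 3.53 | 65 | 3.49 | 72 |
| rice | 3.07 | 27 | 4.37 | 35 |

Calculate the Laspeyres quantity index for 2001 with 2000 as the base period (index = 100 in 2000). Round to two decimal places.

122.01

Laspeyres quantity index uses base-period prices as weights.
ΣP(2000)·Q(2001) = 1.44×493 + 3.53×72 + 3.07×35 = 709.92 + 254.16 + 107.45 = 1071.53
ΣP(2000)·Q(2000) = 1.44×393 + 3.53×65 + 3.07×27 = 565.92 + 229.45 + 82.89 = 878.26
Index = 1071.53 / 878.26 × 100 = 122.0060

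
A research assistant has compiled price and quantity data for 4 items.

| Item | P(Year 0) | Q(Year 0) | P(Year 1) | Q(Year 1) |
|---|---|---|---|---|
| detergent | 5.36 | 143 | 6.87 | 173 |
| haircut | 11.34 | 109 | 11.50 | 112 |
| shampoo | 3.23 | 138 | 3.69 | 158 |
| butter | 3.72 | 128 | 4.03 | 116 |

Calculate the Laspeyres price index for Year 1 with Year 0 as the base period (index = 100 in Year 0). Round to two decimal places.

Laspeyres price index uses base-period quantities as weights.
ΣP(Year 1)·Q(Year 0) = 6.87×143 + 11.50×109 + 3.69×138 + 4.03×128 = 982.41 + 1253.5 + 509.22 + 515.84 = 3260.97
ΣP(Year 0)·Q(Year 0) = 5.36×143 + 11.34×109 + 3.23×138 + 3.72×128 = 766.48 + 1236.06 + 445.74 + 476.16 = 2924.44
Index = 3260.97 / 2924.44 × 100 = 111.5075

111.51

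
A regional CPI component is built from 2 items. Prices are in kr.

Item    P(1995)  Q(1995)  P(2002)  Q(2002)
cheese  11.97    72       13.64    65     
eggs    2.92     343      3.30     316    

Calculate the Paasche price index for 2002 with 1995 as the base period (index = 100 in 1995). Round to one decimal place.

Paasche price index uses current-period quantities as weights.
ΣP(2002)·Q(2002) = 13.64×65 + 3.30×316 = 886.6 + 1042.8 = 1929.4
ΣP(1995)·Q(2002) = 11.97×65 + 2.92×316 = 778.05 + 922.72 = 1700.77
Index = 1929.4 / 1700.77 × 100 = 113.4427

113.4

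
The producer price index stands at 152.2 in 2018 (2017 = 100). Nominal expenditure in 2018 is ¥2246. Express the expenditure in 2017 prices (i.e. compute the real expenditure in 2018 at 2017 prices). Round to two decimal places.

Real = Nominal ÷ (Index/100) = 2246 ÷ (152.2/100)
     = 2246 ÷ 1.522 = 1475.6899

1475.69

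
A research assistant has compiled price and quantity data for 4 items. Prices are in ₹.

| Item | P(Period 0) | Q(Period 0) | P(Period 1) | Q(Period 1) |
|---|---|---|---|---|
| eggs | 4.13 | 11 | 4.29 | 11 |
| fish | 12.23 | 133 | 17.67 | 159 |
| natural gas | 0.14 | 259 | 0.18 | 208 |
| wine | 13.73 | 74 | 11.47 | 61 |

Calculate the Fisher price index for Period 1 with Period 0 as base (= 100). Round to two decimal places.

123.31

Laspeyres component (base-period weights):
ΣP(Period 1)Q(Period 0) = 4.29×11 + 17.67×133 + 0.18×259 + 11.47×74 = 47.19 + 2350.11 + 46.62 + 848.78 = 3292.7
ΣP(Period 0)Q(Period 0) = 4.13×11 + 12.23×133 + 0.14×259 + 13.73×74 = 45.43 + 1626.59 + 36.26 + 1016.02 = 2724.3
L = 3292.7 / 2724.3 × 100 = 120.8641
Paasche component (current-period weights):
ΣP(Period 1)Q(Period 1) = 4.29×11 + 17.67×159 + 0.18×208 + 11.47×61 = 47.19 + 2809.53 + 37.44 + 699.67 = 3593.83
ΣP(Period 0)Q(Period 1) = 4.13×11 + 12.23×159 + 0.14×208 + 13.73×61 = 45.43 + 1944.57 + 29.12 + 837.53 = 2856.65
P = 3593.83 / 2856.65 × 100 = 125.8058
Fisher = √(L × P) = √(120.8641 × 125.8058) = 123.3102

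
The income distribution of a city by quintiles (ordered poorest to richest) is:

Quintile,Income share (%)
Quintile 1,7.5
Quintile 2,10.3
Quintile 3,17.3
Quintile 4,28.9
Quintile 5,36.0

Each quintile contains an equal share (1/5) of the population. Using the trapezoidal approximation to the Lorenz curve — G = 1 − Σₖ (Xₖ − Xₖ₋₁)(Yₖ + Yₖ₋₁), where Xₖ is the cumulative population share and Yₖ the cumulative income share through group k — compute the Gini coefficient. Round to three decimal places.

0.302

Cumulative income shares Yₖ: 0.0750, 0.1780, 0.3510, 0.6400, 1.0000
Σ (Xₖ−Xₖ₋₁)(Yₖ+Yₖ₋₁) = (1/5)(0.0750+0.0000) + (1/5)(0.1780+0.0750) + (1/5)(0.3510+0.1780) + (1/5)(0.6400+0.3510) + (1/5)(1.0000+0.6400)
  = 0.0150 + 0.0506 + 0.1058 + 0.1982 + 0.3280 = 0.6976
G = 1 − 0.6976 = 0.3024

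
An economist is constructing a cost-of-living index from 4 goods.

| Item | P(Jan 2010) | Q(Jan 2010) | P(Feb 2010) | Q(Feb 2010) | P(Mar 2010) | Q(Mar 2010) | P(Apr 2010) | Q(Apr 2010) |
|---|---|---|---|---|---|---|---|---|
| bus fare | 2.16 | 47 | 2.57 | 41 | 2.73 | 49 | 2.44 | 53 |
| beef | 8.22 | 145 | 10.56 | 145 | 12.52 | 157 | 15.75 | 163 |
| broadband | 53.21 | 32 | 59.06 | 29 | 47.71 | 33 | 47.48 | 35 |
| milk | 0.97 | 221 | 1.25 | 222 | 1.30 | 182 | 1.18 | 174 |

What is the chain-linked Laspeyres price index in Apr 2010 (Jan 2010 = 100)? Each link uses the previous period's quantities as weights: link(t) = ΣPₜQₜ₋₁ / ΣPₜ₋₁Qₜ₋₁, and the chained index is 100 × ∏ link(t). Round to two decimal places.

Link Jan 2010→Feb 2010:
ΣP(Feb 2010)Q(Jan 2010) = 2.57×47 + 10.56×145 + 59.06×32 + 1.25×221 = 120.79 + 1531.2 + 1889.92 + 276.25 = 3818.16
ΣP(Jan 2010)Q(Jan 2010) = 2.16×47 + 8.22×145 + 53.21×32 + 0.97×221 = 101.52 + 1191.9 + 1702.72 + 214.37 = 3210.51
link = 3818.16/3210.51 = 1.189269
Link Feb 2010→Mar 2010:
ΣP(Mar 2010)Q(Feb 2010) = 2.73×41 + 12.52×145 + 47.71×29 + 1.30×222 = 111.93 + 1815.4 + 1383.59 + 288.6 = 3599.52
ΣP(Feb 2010)Q(Feb 2010) = 2.57×41 + 10.56×145 + 59.06×29 + 1.25×222 = 105.37 + 1531.2 + 1712.74 + 277.5 = 3626.81
link = 3599.52/3626.81 = 0.992475
Link Mar 2010→Apr 2010:
ΣP(Apr 2010)Q(Mar 2010) = 2.44×49 + 15.75×157 + 47.48×33 + 1.18×182 = 119.56 + 2472.75 + 1566.84 + 214.76 = 4373.91
ΣP(Mar 2010)Q(Mar 2010) = 2.73×49 + 12.52×157 + 47.71×33 + 1.30×182 = 133.77 + 1965.64 + 1574.43 + 236.6 = 3910.44
link = 4373.91/3910.44 = 1.118521
Chained index = 100 × 1.189269 × 0.992475 × 1.118521 = 132.0213

132.02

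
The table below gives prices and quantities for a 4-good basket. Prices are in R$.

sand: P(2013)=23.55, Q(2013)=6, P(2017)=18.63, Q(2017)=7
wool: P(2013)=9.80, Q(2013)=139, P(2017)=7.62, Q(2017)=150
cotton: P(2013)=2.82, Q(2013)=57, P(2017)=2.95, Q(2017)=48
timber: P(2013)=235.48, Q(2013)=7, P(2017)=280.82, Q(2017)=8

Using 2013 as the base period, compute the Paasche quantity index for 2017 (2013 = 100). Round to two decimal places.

Paasche quantity index uses current-period prices as weights.
ΣP(2017)·Q(2017) = 18.63×7 + 7.62×150 + 2.95×48 + 280.82×8 = 130.41 + 1143 + 141.6 + 2246.56 = 3661.57
ΣP(2017)·Q(2013) = 18.63×6 + 7.62×139 + 2.95×57 + 280.82×7 = 111.78 + 1059.18 + 168.15 + 1965.74 = 3304.85
Index = 3661.57 / 3304.85 × 100 = 110.7938

110.79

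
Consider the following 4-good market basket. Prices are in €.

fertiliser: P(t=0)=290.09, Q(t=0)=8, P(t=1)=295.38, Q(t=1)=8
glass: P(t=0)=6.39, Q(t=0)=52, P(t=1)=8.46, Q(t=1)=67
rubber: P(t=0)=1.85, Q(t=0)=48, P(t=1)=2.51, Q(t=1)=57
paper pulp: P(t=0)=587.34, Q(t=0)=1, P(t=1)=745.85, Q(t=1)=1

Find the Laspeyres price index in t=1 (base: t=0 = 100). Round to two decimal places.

110.22

Laspeyres price index uses base-period quantities as weights.
ΣP(t=1)·Q(t=0) = 295.38×8 + 8.46×52 + 2.51×48 + 745.85×1 = 2363.04 + 439.92 + 120.48 + 745.85 = 3669.29
ΣP(t=0)·Q(t=0) = 290.09×8 + 6.39×52 + 1.85×48 + 587.34×1 = 2320.72 + 332.28 + 88.8 + 587.34 = 3329.14
Index = 3669.29 / 3329.14 × 100 = 110.2174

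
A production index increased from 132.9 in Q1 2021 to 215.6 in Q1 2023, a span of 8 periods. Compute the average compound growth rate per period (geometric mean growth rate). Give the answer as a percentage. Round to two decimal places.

6.23%

Growth factor = (215.6/132.9)^(1/8) = (1.622272)^(1/8) = 1.062345
Growth rate = 1.062345 − 1 = 0.062345 = 6.2345%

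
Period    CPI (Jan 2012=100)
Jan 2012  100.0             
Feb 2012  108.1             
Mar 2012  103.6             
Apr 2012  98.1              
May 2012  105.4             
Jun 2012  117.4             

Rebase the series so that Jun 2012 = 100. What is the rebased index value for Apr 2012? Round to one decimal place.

Rebased(Apr 2012) = 98.1 / 117.4 × 100 = 83.5605

83.6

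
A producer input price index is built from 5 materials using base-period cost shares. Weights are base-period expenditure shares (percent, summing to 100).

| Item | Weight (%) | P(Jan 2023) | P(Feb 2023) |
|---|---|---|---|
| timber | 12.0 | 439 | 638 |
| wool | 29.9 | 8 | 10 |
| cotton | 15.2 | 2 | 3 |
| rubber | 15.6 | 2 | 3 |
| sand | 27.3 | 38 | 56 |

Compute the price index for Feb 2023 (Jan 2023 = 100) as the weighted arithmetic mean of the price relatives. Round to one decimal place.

141.2

timber: 12.0 × (638/439) = 12.0 × 1.453303 = 17.4396
wool: 29.9 × (10/8) = 29.9 × 1.250000 = 37.3750
cotton: 15.2 × (3/2) = 15.2 × 1.500000 = 22.8000
rubber: 15.6 × (3/2) = 15.6 × 1.500000 = 23.4000
sand: 27.3 × (56/38) = 27.3 × 1.473684 = 40.2316
Index = Σ wᵢ·(p₁ᵢ/p₀ᵢ) = 17.4396 + 37.3750 + 22.8000 + 23.4000 + 40.2316 = 141.2462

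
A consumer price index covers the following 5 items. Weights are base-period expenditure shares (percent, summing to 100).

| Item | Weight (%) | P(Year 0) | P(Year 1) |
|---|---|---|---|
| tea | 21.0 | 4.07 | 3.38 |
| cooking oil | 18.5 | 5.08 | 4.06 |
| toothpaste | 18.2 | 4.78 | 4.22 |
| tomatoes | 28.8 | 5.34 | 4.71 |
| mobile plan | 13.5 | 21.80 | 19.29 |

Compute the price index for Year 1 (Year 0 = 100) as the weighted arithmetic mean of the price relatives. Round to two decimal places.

85.64

tea: 21.0 × (3.38/4.07) = 21.0 × 0.830467 = 17.4398
cooking oil: 18.5 × (4.06/5.08) = 18.5 × 0.799213 = 14.7854
toothpaste: 18.2 × (4.22/4.78) = 18.2 × 0.882845 = 16.0678
tomatoes: 28.8 × (4.71/5.34) = 28.8 × 0.882022 = 25.4022
mobile plan: 13.5 × (19.29/21.80) = 13.5 × 0.884862 = 11.9456
Index = Σ wᵢ·(p₁ᵢ/p₀ᵢ) = 17.4398 + 14.7854 + 16.0678 + 25.4022 + 11.9456 = 85.6409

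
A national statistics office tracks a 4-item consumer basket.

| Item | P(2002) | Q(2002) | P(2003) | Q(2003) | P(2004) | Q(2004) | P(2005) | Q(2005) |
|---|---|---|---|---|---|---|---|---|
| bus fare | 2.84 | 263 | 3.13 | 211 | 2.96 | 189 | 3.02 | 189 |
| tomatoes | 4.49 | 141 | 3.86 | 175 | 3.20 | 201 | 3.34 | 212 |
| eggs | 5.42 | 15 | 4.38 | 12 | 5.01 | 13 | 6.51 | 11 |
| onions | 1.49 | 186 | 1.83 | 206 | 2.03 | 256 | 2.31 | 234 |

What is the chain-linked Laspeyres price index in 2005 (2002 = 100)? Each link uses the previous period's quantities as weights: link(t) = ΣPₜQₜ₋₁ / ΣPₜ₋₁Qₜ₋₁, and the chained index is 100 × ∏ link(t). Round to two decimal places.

Link 2002→2003:
ΣP(2003)Q(2002) = 3.13×263 + 3.86×141 + 4.38×15 + 1.83×186 = 823.19 + 544.26 + 65.7 + 340.38 = 1773.53
ΣP(2002)Q(2002) = 2.84×263 + 4.49×141 + 5.42×15 + 1.49×186 = 746.92 + 633.09 + 81.3 + 277.14 = 1738.45
link = 1773.53/1738.45 = 1.020179
Link 2003→2004:
ΣP(2004)Q(2003) = 2.96×211 + 3.20×175 + 5.01×12 + 2.03×206 = 624.56 + 560 + 60.12 + 418.18 = 1662.86
ΣP(2003)Q(2003) = 3.13×211 + 3.86×175 + 4.38×12 + 1.83×206 = 660.43 + 675.5 + 52.56 + 376.98 = 1765.47
link = 1662.86/1765.47 = 0.941879
Link 2004→2005:
ΣP(2005)Q(2004) = 3.02×189 + 3.34×201 + 6.51×13 + 2.31×256 = 570.78 + 671.34 + 84.63 + 591.36 = 1918.11
ΣP(2004)Q(2004) = 2.96×189 + 3.20×201 + 5.01×13 + 2.03×256 = 559.44 + 643.2 + 65.13 + 519.68 = 1787.45
link = 1918.11/1787.45 = 1.073099
Chained index = 100 × 1.020179 × 0.941879 × 1.073099 = 103.1125

103.11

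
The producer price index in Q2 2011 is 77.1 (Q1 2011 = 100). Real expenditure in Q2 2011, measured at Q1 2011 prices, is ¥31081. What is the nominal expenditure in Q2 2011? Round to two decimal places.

23963.45

Nominal = Real × (Index/100) = 31081 × (77.1/100)
        = 31081 × 0.771 = 23963.4510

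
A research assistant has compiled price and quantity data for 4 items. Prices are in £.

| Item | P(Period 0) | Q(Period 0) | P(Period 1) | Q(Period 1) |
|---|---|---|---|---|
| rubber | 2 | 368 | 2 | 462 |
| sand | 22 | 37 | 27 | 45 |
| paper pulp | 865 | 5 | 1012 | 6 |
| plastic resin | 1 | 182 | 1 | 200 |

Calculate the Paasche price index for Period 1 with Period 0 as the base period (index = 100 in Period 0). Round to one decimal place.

Paasche price index uses current-period quantities as weights.
ΣP(Period 1)·Q(Period 1) = 2×462 + 27×45 + 1012×6 + 1×200 = 924 + 1215 + 6072 + 200 = 8411
ΣP(Period 0)·Q(Period 1) = 2×462 + 22×45 + 865×6 + 1×200 = 924 + 990 + 5190 + 200 = 7304
Index = 8411 / 7304 × 100 = 115.1561

115.2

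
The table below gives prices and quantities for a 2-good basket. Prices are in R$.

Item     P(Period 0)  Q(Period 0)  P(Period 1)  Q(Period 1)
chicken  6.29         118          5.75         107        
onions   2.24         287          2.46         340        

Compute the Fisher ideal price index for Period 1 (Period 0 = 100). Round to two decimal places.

Laspeyres component (base-period weights):
ΣP(Period 1)Q(Period 0) = 5.75×118 + 2.46×287 = 678.5 + 706.02 = 1384.52
ΣP(Period 0)Q(Period 0) = 6.29×118 + 2.24×287 = 742.22 + 642.88 = 1385.1
L = 1384.52 / 1385.1 × 100 = 99.9581
Paasche component (current-period weights):
ΣP(Period 1)Q(Period 1) = 5.75×107 + 2.46×340 = 615.25 + 836.4 = 1451.65
ΣP(Period 0)Q(Period 1) = 6.29×107 + 2.24×340 = 673.03 + 761.6 = 1434.63
P = 1451.65 / 1434.63 × 100 = 101.1864
Fisher = √(L × P) = √(99.9581 × 101.1864) = 100.5704

100.57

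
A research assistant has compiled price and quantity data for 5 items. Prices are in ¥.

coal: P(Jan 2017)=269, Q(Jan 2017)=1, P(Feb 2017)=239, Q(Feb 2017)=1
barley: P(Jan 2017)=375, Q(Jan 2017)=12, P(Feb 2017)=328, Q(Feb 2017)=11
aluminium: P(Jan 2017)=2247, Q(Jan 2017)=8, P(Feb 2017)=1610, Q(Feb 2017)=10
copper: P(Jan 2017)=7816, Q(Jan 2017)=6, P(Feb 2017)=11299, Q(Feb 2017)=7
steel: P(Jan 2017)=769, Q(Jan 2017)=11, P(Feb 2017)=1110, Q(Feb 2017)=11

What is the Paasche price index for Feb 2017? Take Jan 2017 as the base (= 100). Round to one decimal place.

Paasche price index uses current-period quantities as weights.
ΣP(Feb 2017)·Q(Feb 2017) = 239×1 + 328×11 + 1610×10 + 11299×7 + 1110×11 = 239 + 3608 + 16100 + 79093 + 12210 = 111250
ΣP(Jan 2017)·Q(Feb 2017) = 269×1 + 375×11 + 2247×10 + 7816×7 + 769×11 = 269 + 4125 + 22470 + 54712 + 8459 = 90035
Index = 111250 / 90035 × 100 = 123.5631

123.6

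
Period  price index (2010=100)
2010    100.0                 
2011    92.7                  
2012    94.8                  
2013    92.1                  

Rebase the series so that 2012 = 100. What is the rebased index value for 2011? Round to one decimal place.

Rebased(2011) = 92.7 / 94.8 × 100 = 97.7848

97.8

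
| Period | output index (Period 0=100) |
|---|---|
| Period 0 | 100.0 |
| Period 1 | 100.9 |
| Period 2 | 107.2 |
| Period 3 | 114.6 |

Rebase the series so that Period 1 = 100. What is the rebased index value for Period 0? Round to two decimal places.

99.11

Rebased(Period 0) = 100.0 / 100.9 × 100 = 99.1080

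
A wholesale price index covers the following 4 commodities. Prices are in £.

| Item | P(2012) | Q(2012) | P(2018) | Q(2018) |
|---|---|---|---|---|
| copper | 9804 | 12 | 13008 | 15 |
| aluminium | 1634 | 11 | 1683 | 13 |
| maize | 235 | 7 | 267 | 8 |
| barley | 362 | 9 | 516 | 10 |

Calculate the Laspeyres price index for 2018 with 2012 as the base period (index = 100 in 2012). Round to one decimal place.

128.9

Laspeyres price index uses base-period quantities as weights.
ΣP(2018)·Q(2012) = 13008×12 + 1683×11 + 267×7 + 516×9 = 156096 + 18513 + 1869 + 4644 = 181122
ΣP(2012)·Q(2012) = 9804×12 + 1634×11 + 235×7 + 362×9 = 117648 + 17974 + 1645 + 3258 = 140525
Index = 181122 / 140525 × 100 = 128.8895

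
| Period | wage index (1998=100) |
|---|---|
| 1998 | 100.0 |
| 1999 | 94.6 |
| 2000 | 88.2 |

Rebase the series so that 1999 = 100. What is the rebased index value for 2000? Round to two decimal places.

Rebased(2000) = 88.2 / 94.6 × 100 = 93.2347

93.23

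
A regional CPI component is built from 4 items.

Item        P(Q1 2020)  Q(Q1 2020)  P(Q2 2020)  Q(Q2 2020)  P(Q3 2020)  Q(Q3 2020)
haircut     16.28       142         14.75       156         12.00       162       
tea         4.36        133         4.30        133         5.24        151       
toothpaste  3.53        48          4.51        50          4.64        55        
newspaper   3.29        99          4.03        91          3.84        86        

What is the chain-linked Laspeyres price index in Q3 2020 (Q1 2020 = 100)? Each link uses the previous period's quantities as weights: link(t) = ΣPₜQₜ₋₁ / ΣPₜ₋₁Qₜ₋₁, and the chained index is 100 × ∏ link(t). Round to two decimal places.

88.10

Link Q1 2020→Q2 2020:
ΣP(Q2 2020)Q(Q1 2020) = 14.75×142 + 4.30×133 + 4.51×48 + 4.03×99 = 2094.5 + 571.9 + 216.48 + 398.97 = 3281.85
ΣP(Q1 2020)Q(Q1 2020) = 16.28×142 + 4.36×133 + 3.53×48 + 3.29×99 = 2311.76 + 579.88 + 169.44 + 325.71 = 3386.79
link = 3281.85/3386.79 = 0.969015
Link Q2 2020→Q3 2020:
ΣP(Q3 2020)Q(Q2 2020) = 12.00×156 + 5.24×133 + 4.64×50 + 3.84×91 = 1872 + 696.92 + 232 + 349.44 = 3150.36
ΣP(Q2 2020)Q(Q2 2020) = 14.75×156 + 4.30×133 + 4.51×50 + 4.03×91 = 2301 + 571.9 + 225.5 + 366.73 = 3465.13
link = 3150.36/3465.13 = 0.909161
Chained index = 100 × 0.969015 × 0.909161 = 88.0990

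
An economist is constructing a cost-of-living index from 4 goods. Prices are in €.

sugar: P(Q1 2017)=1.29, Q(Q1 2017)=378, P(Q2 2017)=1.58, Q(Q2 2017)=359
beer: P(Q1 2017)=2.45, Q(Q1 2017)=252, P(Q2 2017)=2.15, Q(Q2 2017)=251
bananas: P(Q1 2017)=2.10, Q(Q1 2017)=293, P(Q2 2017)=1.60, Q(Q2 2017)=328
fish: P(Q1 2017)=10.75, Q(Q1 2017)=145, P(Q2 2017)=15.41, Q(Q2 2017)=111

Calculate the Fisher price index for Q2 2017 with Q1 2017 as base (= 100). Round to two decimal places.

115.02

Laspeyres component (base-period weights):
ΣP(Q2 2017)Q(Q1 2017) = 1.58×378 + 2.15×252 + 1.60×293 + 15.41×145 = 597.24 + 541.8 + 468.8 + 2234.45 = 3842.29
ΣP(Q1 2017)Q(Q1 2017) = 1.29×378 + 2.45×252 + 2.10×293 + 10.75×145 = 487.62 + 617.4 + 615.3 + 1558.75 = 3279.07
L = 3842.29 / 3279.07 × 100 = 117.1762
Paasche component (current-period weights):
ΣP(Q2 2017)Q(Q2 2017) = 1.58×359 + 2.15×251 + 1.60×328 + 15.41×111 = 567.22 + 539.65 + 524.8 + 1710.51 = 3342.18
ΣP(Q1 2017)Q(Q2 2017) = 1.29×359 + 2.45×251 + 2.10×328 + 10.75×111 = 463.11 + 614.95 + 688.8 + 1193.25 = 2960.11
P = 3342.18 / 2960.11 × 100 = 112.9073
Fisher = √(L × P) = √(117.1762 × 112.9073) = 115.0219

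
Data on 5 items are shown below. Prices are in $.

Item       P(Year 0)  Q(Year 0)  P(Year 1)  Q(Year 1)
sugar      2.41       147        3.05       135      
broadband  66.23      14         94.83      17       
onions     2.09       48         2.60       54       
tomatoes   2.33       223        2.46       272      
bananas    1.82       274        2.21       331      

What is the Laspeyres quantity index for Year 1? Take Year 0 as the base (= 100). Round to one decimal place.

Laspeyres quantity index uses base-period prices as weights.
ΣP(Year 0)·Q(Year 1) = 2.41×135 + 66.23×17 + 2.09×54 + 2.33×272 + 1.82×331 = 325.35 + 1125.91 + 112.86 + 633.76 + 602.42 = 2800.3
ΣP(Year 0)·Q(Year 0) = 2.41×147 + 66.23×14 + 2.09×48 + 2.33×223 + 1.82×274 = 354.27 + 927.22 + 100.32 + 519.59 + 498.68 = 2400.08
Index = 2800.3 / 2400.08 × 100 = 116.6753

116.7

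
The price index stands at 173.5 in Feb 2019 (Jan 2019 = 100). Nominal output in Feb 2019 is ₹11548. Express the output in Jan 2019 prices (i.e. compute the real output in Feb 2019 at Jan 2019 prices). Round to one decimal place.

6655.9

Real = Nominal ÷ (Index/100) = 11548 ÷ (173.5/100)
     = 11548 ÷ 1.735 = 6655.9078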